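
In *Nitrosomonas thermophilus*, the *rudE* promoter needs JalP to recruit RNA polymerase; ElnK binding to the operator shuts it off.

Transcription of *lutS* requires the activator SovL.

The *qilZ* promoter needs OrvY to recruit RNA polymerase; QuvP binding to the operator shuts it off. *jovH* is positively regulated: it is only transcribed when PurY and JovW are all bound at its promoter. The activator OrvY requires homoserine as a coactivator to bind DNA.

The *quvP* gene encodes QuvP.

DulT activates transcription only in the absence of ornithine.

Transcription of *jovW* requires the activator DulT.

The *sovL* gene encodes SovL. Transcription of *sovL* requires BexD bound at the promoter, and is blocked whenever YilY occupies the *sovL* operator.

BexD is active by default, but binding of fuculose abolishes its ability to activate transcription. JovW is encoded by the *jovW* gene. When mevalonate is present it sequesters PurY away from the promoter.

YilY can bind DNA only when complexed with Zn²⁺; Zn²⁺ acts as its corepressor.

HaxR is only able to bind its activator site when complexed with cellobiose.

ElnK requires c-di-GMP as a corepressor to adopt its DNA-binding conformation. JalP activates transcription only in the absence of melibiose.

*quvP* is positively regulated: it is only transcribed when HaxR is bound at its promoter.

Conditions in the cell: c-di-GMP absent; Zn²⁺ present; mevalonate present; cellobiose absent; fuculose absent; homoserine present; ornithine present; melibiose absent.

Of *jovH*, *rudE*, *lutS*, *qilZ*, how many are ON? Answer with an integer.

2

Mevalonate is present, so PurY is inactive.
Ornithine is present, so DulT is inactive.
Required activator DulT is absent, so *jovW* is not transcribed.
So JovW is not produced.
Required activator PurY is absent, so *jovH* is not transcribed.
→ *jovH* is OFF.
Melibiose is absent, so JalP is active.
c-di-GMP is absent, so ElnK is inactive.
No repressor is bound and JalP is active, so *rudE* is transcribed.
→ *rudE* is ON.
Zn²⁺ is present, so YilY is active.
Fuculose is absent, so BexD is active.
With repressor YilY bound, *sovL* is not transcribed.
So SovL is not produced.
Required activator SovL is absent, so *lutS* is not transcribed.
→ *lutS* is OFF.
Homoserine is present, so OrvY is active.
Cellobiose is absent, so HaxR is inactive.
Required activator HaxR is absent, so *quvP* is not transcribed.
So QuvP is not produced.
No repressor is bound and OrvY is active, so *qilZ* is transcribed.
→ *qilZ* is ON.
2 of the 4 genes are transcribed.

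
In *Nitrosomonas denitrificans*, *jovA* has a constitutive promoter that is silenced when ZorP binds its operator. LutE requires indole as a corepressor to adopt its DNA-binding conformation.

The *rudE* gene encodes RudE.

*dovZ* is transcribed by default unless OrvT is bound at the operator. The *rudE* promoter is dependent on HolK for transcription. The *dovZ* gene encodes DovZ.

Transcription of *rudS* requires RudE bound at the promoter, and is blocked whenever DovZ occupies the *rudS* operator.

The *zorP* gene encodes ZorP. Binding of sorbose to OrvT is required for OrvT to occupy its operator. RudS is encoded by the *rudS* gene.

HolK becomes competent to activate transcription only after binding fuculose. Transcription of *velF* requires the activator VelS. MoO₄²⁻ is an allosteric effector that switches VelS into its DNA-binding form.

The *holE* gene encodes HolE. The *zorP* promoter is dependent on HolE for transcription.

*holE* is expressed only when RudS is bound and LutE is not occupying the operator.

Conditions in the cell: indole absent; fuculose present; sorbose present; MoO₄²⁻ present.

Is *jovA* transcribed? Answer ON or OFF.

OFF

Fuculose is present, so HolK is active.
No repressor is bound and HolK is active, so *rudE* is transcribed.
So RudE is produced and active.
Sorbose is present, so OrvT is active.
With repressor OrvT bound, *dovZ* is not transcribed.
So DovZ is not produced.
No repressor is bound and RudE is active, so *rudS* is transcribed.
So RudS is produced and active.
Indole is absent, so LutE is inactive.
No repressor is bound and RudS is active, so *holE* is transcribed.
So HolE is produced and active.
No repressor is bound and HolE is active, so *zorP* is transcribed.
So ZorP is produced and active.
With repressor ZorP bound, *jovA* is not transcribed.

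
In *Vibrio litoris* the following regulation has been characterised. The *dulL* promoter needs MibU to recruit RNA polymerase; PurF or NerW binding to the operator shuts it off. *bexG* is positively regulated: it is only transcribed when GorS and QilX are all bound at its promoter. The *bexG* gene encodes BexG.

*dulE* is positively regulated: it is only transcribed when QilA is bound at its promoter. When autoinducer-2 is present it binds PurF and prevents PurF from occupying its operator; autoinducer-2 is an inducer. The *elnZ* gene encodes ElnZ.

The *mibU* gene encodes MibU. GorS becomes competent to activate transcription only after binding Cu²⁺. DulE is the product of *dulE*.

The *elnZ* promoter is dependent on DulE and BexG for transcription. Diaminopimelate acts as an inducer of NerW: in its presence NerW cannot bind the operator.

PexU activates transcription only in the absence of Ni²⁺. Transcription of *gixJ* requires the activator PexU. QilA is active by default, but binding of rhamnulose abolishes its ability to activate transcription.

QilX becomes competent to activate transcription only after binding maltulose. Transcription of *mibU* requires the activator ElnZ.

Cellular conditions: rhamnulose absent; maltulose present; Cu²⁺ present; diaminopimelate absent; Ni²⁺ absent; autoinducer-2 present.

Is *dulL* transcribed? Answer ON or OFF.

OFF

Autoinducer-2 is present, so PurF is inactive.
Diaminopimelate is absent, so NerW is active.
Rhamnulose is absent, so QilA is active.
No repressor is bound and QilA is active, so *dulE* is transcribed.
So DulE is produced and active.
Cu²⁺ is present, so GorS is active.
Maltulose is present, so QilX is active.
No repressor is bound and GorS and QilX are active, so *bexG* is transcribed.
So BexG is produced and active.
No repressor is bound and DulE and BexG are active, so *elnZ* is transcribed.
So ElnZ is produced and active.
No repressor is bound and ElnZ is active, so *mibU* is transcribed.
So MibU is produced and active.
With repressor NerW bound, *dulL* is not transcribed.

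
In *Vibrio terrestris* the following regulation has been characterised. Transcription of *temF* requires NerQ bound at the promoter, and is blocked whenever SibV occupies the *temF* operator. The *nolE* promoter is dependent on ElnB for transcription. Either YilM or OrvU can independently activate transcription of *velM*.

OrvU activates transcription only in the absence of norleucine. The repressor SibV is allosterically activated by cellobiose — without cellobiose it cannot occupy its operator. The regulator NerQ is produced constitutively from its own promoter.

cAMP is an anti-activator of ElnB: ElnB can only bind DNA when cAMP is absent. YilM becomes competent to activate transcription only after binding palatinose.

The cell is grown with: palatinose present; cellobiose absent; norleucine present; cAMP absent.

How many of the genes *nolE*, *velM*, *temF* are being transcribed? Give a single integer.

cAMP is absent, so ElnB is active.
No repressor is bound and ElnB is active, so *nolE* is transcribed.
→ *nolE* is ON.
Palatinose is present, so YilM is active.
Norleucine is present, so OrvU is inactive.
Activator YilM is present, so *velM* is transcribed.
→ *velM* is ON.
Cellobiose is absent, so SibV is inactive.
NerQ is produced constitutively and is active.
No repressor is bound and NerQ is active, so *temF* is transcribed.
→ *temF* is ON.
3 of the 3 genes are transcribed.

3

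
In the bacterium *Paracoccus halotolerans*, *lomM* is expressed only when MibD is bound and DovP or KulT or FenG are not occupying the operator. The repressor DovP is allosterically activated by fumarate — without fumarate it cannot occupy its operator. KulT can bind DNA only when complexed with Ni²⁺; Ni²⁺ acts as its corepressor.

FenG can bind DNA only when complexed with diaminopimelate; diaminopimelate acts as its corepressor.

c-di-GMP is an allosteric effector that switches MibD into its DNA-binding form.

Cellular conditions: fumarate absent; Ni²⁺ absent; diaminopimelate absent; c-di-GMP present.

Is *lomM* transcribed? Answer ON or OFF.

Fumarate is absent, so DovP is inactive.
Ni²⁺ is absent, so KulT is inactive.
Diaminopimelate is absent, so FenG is inactive.
c-di-GMP is present, so MibD is active.
No repressor is bound and MibD is active, so *lomM* is transcribed.

ON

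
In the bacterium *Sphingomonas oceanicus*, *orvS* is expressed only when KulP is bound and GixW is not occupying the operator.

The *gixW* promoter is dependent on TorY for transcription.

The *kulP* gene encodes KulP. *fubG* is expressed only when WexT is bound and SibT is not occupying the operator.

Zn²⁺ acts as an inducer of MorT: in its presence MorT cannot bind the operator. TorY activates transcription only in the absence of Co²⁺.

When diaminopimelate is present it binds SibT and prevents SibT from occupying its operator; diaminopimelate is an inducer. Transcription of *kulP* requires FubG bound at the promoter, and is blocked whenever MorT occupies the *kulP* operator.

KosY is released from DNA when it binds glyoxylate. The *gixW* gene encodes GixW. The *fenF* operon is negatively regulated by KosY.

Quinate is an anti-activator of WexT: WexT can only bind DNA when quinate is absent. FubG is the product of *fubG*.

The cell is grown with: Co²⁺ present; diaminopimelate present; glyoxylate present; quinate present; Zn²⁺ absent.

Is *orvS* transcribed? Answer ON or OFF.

Co²⁺ is present, so TorY is inactive.
Required activator TorY is absent, so *gixW* is not transcribed.
So GixW is not produced.
Quinate is present, so WexT is inactive.
Diaminopimelate is present, so SibT is inactive.
Required activator WexT is absent, so *fubG* is not transcribed.
So FubG is not produced.
Zn²⁺ is absent, so MorT is active.
With repressor MorT bound, *kulP* is not transcribed.
So KulP is not produced.
Required activator KulP is absent, so *orvS* is not transcribed.

OFF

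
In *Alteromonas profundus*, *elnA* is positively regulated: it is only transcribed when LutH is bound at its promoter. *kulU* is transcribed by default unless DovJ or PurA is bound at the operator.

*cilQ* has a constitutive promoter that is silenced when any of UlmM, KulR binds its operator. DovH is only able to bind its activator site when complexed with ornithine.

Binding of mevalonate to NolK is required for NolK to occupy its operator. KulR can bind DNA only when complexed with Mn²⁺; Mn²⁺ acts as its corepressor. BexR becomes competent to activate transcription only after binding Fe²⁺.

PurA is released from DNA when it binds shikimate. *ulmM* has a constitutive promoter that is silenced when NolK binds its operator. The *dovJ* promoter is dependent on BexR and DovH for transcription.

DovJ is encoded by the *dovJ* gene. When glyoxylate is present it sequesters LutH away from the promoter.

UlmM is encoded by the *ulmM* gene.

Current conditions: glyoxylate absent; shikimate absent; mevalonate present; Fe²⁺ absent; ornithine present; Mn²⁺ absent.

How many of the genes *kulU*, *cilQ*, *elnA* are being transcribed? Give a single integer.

2

Fe²⁺ is absent, so BexR is inactive.
Ornithine is present, so DovH is active.
Required activator BexR is absent, so *dovJ* is not transcribed.
So DovJ is not produced.
Shikimate is absent, so PurA is active.
With repressor PurA bound, *kulU* is not transcribed.
→ *kulU* is OFF.
Mevalonate is present, so NolK is active.
With repressor NolK bound, *ulmM* is not transcribed.
So UlmM is not produced.
Mn²⁺ is absent, so KulR is inactive.
With no repressor bound, *cilQ* is transcribed.
→ *cilQ* is ON.
Glyoxylate is absent, so LutH is active.
No repressor is bound and LutH is active, so *elnA* is transcribed.
→ *elnA* is ON.
2 of the 3 genes are transcribed.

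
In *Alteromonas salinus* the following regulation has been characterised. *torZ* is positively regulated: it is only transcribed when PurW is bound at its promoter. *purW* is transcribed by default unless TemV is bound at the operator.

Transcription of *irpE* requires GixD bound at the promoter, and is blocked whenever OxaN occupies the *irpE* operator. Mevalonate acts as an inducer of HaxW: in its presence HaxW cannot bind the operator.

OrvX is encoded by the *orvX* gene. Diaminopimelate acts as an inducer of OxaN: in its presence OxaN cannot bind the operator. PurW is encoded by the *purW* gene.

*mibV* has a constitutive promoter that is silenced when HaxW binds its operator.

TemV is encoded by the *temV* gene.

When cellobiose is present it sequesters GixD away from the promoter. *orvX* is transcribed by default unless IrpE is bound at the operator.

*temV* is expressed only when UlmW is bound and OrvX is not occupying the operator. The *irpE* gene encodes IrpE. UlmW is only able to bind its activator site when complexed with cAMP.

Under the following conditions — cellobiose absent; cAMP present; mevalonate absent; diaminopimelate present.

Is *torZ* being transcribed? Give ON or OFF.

Cellobiose is absent, so GixD is active.
Diaminopimelate is present, so OxaN is inactive.
No repressor is bound and GixD is active, so *irpE* is transcribed.
So IrpE is produced and active.
With repressor IrpE bound, *orvX* is not transcribed.
So OrvX is not produced.
cAMP is present, so UlmW is active.
No repressor is bound and UlmW is active, so *temV* is transcribed.
So TemV is produced and active.
With repressor TemV bound, *purW* is not transcribed.
So PurW is not produced.
Required activator PurW is absent, so *torZ* is not transcribed.

OFF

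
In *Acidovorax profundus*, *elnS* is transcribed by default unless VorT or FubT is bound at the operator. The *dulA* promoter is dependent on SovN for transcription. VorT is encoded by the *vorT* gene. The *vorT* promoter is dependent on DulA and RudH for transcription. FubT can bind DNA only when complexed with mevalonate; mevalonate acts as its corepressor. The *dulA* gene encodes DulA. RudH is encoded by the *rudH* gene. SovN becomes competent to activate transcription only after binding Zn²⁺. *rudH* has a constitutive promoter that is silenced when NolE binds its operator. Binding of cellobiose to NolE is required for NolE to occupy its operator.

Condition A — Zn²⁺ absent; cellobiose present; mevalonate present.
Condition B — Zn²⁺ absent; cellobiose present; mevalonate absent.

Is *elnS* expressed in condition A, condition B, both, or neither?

B only

Condition A:
Zn²⁺ is absent, so SovN is inactive.
Required activator SovN is absent, so *dulA* is not transcribed.
So DulA is not produced.
Cellobiose is present, so NolE is active.
With repressor NolE bound, *rudH* is not transcribed.
So RudH is not produced.
Required activator DulA is absent, so *vorT* is not transcribed.
So VorT is not produced.
Mevalonate is present, so FubT is active.
With repressor FubT bound, *elnS* is not transcribed.
→ *elnS* is OFF in A.
Condition B:
Zn²⁺ is absent, so SovN is inactive.
Required activator SovN is absent, so *dulA* is not transcribed.
So DulA is not produced.
Cellobiose is present, so NolE is active.
With repressor NolE bound, *rudH* is not transcribed.
So RudH is not produced.
Required activator DulA is absent, so *vorT* is not transcribed.
So VorT is not produced.
Mevalonate is absent, so FubT is inactive.
With no repressor bound, *elnS* is transcribed.
→ *elnS* is ON in B.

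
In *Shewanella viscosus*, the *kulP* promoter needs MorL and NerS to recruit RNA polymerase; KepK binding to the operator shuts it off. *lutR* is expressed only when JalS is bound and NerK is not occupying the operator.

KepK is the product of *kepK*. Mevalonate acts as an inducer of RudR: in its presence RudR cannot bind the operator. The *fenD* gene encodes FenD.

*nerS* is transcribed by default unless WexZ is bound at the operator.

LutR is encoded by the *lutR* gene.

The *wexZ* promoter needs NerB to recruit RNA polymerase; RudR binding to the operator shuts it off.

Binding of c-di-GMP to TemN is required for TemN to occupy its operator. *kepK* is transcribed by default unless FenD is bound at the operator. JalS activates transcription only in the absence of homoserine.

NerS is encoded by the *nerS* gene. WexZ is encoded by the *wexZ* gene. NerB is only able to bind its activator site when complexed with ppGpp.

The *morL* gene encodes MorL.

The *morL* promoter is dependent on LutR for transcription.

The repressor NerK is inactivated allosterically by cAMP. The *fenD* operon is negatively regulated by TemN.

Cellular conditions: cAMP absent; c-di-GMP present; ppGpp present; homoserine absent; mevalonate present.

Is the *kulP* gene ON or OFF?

Homoserine is absent, so JalS is active.
cAMP is absent, so NerK is active.
With repressor NerK bound, *lutR* is not transcribed.
So LutR is not produced.
Required activator LutR is absent, so *morL* is not transcribed.
So MorL is not produced.
c-di-GMP is present, so TemN is active.
With repressor TemN bound, *fenD* is not transcribed.
So FenD is not produced.
With no repressor bound, *kepK* is transcribed.
So KepK is produced and active.
ppGpp is present, so NerB is active.
Mevalonate is present, so RudR is inactive.
No repressor is bound and NerB is active, so *wexZ* is transcribed.
So WexZ is produced and active.
With repressor WexZ bound, *nerS* is not transcribed.
So NerS is not produced.
With repressor KepK bound, *kulP* is not transcribed.

OFF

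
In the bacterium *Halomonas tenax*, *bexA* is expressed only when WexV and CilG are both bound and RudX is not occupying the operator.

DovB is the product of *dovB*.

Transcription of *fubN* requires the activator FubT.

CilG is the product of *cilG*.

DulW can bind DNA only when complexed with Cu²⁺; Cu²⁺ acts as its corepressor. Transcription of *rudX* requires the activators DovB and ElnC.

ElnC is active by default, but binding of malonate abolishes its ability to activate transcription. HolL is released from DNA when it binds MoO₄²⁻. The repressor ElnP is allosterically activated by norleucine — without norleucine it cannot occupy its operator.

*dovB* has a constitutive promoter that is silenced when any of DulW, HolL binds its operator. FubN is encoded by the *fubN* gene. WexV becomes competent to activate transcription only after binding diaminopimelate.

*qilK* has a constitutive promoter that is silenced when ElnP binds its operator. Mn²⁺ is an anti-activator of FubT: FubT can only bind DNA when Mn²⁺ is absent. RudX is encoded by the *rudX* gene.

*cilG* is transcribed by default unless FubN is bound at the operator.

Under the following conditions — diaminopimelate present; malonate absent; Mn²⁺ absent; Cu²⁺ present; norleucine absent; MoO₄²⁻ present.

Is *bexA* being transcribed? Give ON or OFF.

OFF

Cu²⁺ is present, so DulW is active.
MoO₄²⁻ is present, so HolL is inactive.
With repressor DulW bound, *dovB* is not transcribed.
So DovB is not produced.
Malonate is absent, so ElnC is active.
Required activator DovB is absent, so *rudX* is not transcribed.
So RudX is not produced.
Diaminopimelate is present, so WexV is active.
Mn²⁺ is absent, so FubT is active.
No repressor is bound and FubT is active, so *fubN* is transcribed.
So FubN is produced and active.
With repressor FubN bound, *cilG* is not transcribed.
So CilG is not produced.
Required activator CilG is absent, so *bexA* is not transcribed.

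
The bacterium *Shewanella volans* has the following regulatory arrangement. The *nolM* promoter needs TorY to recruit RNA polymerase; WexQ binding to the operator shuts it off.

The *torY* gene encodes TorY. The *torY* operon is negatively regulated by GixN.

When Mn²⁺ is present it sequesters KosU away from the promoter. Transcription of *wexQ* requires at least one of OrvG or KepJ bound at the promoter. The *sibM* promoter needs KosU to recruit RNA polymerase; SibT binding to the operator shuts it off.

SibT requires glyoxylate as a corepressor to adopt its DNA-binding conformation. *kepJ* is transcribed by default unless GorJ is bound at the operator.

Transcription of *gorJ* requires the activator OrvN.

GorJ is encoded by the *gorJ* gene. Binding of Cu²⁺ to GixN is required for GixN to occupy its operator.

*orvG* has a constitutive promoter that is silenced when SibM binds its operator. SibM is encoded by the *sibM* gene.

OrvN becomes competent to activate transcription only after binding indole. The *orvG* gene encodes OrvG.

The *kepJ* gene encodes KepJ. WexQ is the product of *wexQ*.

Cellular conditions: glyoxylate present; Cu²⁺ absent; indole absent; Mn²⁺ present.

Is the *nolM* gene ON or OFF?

Glyoxylate is present, so SibT is active.
Mn²⁺ is present, so KosU is inactive.
With repressor SibT bound, *sibM* is not transcribed.
So SibM is not produced.
With no repressor bound, *orvG* is transcribed.
So OrvG is produced and active.
Indole is absent, so OrvN is inactive.
Required activator OrvN is absent, so *gorJ* is not transcribed.
So GorJ is not produced.
With no repressor bound, *kepJ* is transcribed.
So KepJ is produced and active.
Activator OrvG is present, so *wexQ* is transcribed.
So WexQ is produced and active.
Cu²⁺ is absent, so GixN is inactive.
With no repressor bound, *torY* is transcribed.
So TorY is produced and active.
With repressor WexQ bound, *nolM* is not transcribed.

OFF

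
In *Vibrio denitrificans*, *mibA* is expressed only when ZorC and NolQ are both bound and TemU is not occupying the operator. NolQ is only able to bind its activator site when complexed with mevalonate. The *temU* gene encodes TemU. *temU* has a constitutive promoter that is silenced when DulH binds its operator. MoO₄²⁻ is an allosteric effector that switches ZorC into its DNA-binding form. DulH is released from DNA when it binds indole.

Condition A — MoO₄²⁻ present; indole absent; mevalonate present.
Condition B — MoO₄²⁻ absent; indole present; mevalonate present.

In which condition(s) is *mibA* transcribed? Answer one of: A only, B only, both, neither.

A only

Condition A:
MoO₄²⁻ is present, so ZorC is active.
Indole is absent, so DulH is active.
With repressor DulH bound, *temU* is not transcribed.
So TemU is not produced.
Mevalonate is present, so NolQ is active.
No repressor is bound and ZorC and NolQ are active, so *mibA* is transcribed.
→ *mibA* is ON in A.
Condition B:
MoO₄²⁻ is absent, so ZorC is inactive.
Indole is present, so DulH is inactive.
With no repressor bound, *temU* is transcribed.
So TemU is produced and active.
Mevalonate is present, so NolQ is active.
With repressor TemU bound, *mibA* is not transcribed.
→ *mibA* is OFF in B.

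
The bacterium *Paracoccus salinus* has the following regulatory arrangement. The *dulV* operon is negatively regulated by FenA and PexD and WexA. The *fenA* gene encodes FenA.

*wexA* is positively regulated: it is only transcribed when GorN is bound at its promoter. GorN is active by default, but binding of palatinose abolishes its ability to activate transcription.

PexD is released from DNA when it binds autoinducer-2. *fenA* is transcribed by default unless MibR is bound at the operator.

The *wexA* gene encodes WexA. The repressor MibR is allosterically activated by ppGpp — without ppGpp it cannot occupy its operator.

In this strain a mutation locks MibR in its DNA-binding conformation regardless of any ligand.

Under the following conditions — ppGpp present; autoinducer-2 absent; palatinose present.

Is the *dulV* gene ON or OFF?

MibR is constitutively active in this strain.
With repressor MibR bound, *fenA* is not transcribed.
So FenA is not produced.
Autoinducer-2 is absent, so PexD is active.
Palatinose is present, so GorN is inactive.
Required activator GorN is absent, so *wexA* is not transcribed.
So WexA is not produced.
With repressor PexD bound, *dulV* is not transcribed.

OFF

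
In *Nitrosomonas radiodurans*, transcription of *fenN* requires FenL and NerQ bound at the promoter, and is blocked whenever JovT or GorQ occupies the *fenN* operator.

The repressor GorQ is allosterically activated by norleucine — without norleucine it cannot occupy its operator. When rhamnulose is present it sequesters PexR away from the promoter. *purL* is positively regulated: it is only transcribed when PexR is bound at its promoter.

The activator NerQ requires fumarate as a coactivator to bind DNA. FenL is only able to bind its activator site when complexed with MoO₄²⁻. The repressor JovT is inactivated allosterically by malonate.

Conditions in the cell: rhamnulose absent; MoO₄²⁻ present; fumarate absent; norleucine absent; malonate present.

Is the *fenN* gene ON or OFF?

OFF

MoO₄²⁻ is present, so FenL is active.
Malonate is present, so JovT is inactive.
Fumarate is absent, so NerQ is inactive.
Norleucine is absent, so GorQ is inactive.
Required activator NerQ is absent, so *fenN* is not transcribed.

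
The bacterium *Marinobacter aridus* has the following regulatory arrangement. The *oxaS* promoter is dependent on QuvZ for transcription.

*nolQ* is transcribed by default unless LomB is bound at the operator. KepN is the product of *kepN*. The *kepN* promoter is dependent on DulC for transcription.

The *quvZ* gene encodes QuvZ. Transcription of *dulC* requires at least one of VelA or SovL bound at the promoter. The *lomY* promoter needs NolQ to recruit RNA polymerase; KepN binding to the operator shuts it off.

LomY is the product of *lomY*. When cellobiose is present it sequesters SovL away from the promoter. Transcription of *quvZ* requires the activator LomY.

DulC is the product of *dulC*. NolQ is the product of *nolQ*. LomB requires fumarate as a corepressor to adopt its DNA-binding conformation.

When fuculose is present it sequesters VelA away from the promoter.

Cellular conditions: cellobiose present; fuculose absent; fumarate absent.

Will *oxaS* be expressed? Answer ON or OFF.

Fuculose is absent, so VelA is active.
Cellobiose is present, so SovL is inactive.
Activator VelA is present, so *dulC* is transcribed.
So DulC is produced and active.
No repressor is bound and DulC is active, so *kepN* is transcribed.
So KepN is produced and active.
Fumarate is absent, so LomB is inactive.
With no repressor bound, *nolQ* is transcribed.
So NolQ is produced and active.
With repressor KepN bound, *lomY* is not transcribed.
So LomY is not produced.
Required activator LomY is absent, so *quvZ* is not transcribed.
So QuvZ is not produced.
Required activator QuvZ is absent, so *oxaS* is not transcribed.

OFF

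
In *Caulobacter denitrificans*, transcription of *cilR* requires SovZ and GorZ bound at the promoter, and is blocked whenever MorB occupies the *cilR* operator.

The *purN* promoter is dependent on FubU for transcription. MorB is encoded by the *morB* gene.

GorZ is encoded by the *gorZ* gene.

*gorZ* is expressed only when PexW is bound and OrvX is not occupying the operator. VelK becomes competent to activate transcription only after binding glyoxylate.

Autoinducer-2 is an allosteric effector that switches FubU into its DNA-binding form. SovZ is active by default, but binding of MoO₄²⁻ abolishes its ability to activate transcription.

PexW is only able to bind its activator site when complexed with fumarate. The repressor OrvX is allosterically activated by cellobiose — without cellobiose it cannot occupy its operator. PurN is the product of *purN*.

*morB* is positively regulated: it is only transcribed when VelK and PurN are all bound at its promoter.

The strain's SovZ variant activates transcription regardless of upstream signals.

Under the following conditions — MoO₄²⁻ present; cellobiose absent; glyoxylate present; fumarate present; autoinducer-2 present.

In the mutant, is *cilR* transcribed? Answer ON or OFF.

OFF

SovZ is constitutively active in this strain.
Glyoxylate is present, so VelK is active.
Autoinducer-2 is present, so FubU is active.
No repressor is bound and FubU is active, so *purN* is transcribed.
So PurN is produced and active.
No repressor is bound and VelK and PurN are active, so *morB* is transcribed.
So MorB is produced and active.
Fumarate is present, so PexW is active.
Cellobiose is absent, so OrvX is inactive.
No repressor is bound and PexW is active, so *gorZ* is transcribed.
So GorZ is produced and active.
With repressor MorB bound, *cilR* is not transcribed.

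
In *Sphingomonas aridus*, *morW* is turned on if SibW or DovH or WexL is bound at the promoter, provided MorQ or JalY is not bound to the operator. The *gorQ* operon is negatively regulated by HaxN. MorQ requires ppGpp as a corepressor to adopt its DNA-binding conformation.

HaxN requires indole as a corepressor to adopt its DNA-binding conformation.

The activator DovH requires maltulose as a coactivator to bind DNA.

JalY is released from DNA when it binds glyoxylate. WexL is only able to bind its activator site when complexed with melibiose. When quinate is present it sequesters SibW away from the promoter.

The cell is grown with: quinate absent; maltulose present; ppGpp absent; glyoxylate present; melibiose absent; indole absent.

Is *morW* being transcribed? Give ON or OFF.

Quinate is absent, so SibW is active.
Maltulose is present, so DovH is active.
ppGpp is absent, so MorQ is inactive.
Melibiose is absent, so WexL is inactive.
Glyoxylate is present, so JalY is inactive.
Activator SibW is present, so *morW* is transcribed.

ON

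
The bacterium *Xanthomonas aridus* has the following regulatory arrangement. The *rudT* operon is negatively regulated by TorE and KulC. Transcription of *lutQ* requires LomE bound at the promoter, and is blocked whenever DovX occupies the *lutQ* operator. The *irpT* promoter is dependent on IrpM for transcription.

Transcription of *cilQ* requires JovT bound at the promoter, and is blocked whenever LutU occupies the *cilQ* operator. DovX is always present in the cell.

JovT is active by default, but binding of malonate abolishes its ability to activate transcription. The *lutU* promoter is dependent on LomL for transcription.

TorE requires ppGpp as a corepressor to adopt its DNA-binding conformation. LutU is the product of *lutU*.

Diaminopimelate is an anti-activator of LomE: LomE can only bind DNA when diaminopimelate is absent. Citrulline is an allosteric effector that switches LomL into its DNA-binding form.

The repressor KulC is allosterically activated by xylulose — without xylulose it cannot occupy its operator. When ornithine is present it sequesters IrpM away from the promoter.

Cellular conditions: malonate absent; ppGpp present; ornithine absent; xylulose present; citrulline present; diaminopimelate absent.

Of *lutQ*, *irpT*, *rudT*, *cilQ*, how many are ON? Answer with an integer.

1

DovX is produced constitutively and is active.
Diaminopimelate is absent, so LomE is active.
With repressor DovX bound, *lutQ* is not transcribed.
→ *lutQ* is OFF.
Ornithine is absent, so IrpM is active.
No repressor is bound and IrpM is active, so *irpT* is transcribed.
→ *irpT* is ON.
ppGpp is present, so TorE is active.
Xylulose is present, so KulC is active.
With repressor TorE bound, *rudT* is not transcribed.
→ *rudT* is OFF.
Citrulline is present, so LomL is active.
No repressor is bound and LomL is active, so *lutU* is transcribed.
So LutU is produced and active.
Malonate is absent, so JovT is active.
With repressor LutU bound, *cilQ* is not transcribed.
→ *cilQ* is OFF.
1 of the 4 genes is transcribed.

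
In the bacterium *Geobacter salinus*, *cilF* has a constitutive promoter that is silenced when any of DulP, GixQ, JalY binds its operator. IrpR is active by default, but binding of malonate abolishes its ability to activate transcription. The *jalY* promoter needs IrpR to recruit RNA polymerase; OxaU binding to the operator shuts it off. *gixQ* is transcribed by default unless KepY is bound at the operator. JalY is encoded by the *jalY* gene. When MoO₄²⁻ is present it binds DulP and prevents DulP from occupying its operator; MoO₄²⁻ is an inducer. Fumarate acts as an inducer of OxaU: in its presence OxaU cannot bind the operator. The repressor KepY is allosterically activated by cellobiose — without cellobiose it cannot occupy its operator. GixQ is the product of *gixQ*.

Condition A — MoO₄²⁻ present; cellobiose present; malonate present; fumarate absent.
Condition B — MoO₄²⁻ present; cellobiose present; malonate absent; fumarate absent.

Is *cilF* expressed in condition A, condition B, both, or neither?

both

Condition A:
MoO₄²⁻ is present, so DulP is inactive.
Cellobiose is present, so KepY is active.
With repressor KepY bound, *gixQ* is not transcribed.
So GixQ is not produced.
Malonate is present, so IrpR is inactive.
Fumarate is absent, so OxaU is active.
With repressor OxaU bound, *jalY* is not transcribed.
So JalY is not produced.
With no repressor bound, *cilF* is transcribed.
→ *cilF* is ON in A.
Condition B:
MoO₄²⁻ is present, so DulP is inactive.
Cellobiose is present, so KepY is active.
With repressor KepY bound, *gixQ* is not transcribed.
So GixQ is not produced.
Malonate is absent, so IrpR is active.
Fumarate is absent, so OxaU is active.
With repressor OxaU bound, *jalY* is not transcribed.
So JalY is not produced.
With no repressor bound, *cilF* is transcribed.
→ *cilF* is ON in B.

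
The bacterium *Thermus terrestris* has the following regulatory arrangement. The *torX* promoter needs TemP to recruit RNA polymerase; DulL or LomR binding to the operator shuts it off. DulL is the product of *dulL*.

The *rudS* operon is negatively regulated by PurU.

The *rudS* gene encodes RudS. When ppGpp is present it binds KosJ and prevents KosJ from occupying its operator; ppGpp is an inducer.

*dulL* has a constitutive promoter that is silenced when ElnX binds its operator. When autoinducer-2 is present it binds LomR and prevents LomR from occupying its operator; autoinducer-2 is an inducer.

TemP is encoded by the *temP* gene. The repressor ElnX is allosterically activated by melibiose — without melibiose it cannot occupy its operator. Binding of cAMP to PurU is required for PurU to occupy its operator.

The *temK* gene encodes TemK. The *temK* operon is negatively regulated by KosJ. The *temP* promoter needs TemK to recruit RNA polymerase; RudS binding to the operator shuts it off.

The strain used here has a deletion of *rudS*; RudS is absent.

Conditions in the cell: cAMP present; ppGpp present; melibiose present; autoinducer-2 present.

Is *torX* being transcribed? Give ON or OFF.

ON

RudS is non-functional in this strain, so it has no effect.
ppGpp is present, so KosJ is inactive.
With no repressor bound, *temK* is transcribed.
So TemK is produced and active.
No repressor is bound and TemK is active, so *temP* is transcribed.
So TemP is produced and active.
Melibiose is present, so ElnX is active.
With repressor ElnX bound, *dulL* is not transcribed.
So DulL is not produced.
Autoinducer-2 is present, so LomR is inactive.
No repressor is bound and TemP is active, so *torX* is transcribed.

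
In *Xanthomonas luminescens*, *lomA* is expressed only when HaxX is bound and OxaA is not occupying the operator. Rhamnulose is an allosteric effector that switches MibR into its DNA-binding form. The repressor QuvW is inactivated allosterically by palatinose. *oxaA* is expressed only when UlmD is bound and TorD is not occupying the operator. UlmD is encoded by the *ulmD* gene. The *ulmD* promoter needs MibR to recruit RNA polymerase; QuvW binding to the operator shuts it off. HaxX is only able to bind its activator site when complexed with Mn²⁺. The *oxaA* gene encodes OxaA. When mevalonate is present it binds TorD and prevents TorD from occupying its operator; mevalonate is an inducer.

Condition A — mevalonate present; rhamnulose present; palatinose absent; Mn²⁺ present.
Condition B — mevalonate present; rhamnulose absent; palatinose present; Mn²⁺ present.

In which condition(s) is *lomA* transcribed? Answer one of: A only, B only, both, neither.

Condition A:
Mevalonate is present, so TorD is inactive.
Rhamnulose is present, so MibR is active.
Palatinose is absent, so QuvW is active.
With repressor QuvW bound, *ulmD* is not transcribed.
So UlmD is not produced.
Required activator UlmD is absent, so *oxaA* is not transcribed.
So OxaA is not produced.
Mn²⁺ is present, so HaxX is active.
No repressor is bound and HaxX is active, so *lomA* is transcribed.
→ *lomA* is ON in A.
Condition B:
Mevalonate is present, so TorD is inactive.
Rhamnulose is absent, so MibR is inactive.
Palatinose is present, so QuvW is inactive.
Required activator MibR is absent, so *ulmD* is not transcribed.
So UlmD is not produced.
Required activator UlmD is absent, so *oxaA* is not transcribed.
So OxaA is not produced.
Mn²⁺ is present, so HaxX is active.
No repressor is bound and HaxX is active, so *lomA* is transcribed.
→ *lomA* is ON in B.

both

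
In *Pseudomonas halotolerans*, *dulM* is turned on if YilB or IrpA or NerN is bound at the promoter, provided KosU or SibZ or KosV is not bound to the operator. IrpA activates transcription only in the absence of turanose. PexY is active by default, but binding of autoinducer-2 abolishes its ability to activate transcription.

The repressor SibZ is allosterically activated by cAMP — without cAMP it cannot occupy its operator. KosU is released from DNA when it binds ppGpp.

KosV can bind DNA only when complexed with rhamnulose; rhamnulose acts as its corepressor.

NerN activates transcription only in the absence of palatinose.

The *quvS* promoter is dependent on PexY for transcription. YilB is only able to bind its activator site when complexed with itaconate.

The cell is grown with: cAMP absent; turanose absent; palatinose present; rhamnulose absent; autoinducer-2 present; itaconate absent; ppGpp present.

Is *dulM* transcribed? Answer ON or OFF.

ppGpp is present, so KosU is inactive.
cAMP is absent, so SibZ is inactive.
Itaconate is absent, so YilB is inactive.
Turanose is absent, so IrpA is active.
Palatinose is present, so NerN is inactive.
Rhamnulose is absent, so KosV is inactive.
Activator IrpA is present, so *dulM* is transcribed.

ON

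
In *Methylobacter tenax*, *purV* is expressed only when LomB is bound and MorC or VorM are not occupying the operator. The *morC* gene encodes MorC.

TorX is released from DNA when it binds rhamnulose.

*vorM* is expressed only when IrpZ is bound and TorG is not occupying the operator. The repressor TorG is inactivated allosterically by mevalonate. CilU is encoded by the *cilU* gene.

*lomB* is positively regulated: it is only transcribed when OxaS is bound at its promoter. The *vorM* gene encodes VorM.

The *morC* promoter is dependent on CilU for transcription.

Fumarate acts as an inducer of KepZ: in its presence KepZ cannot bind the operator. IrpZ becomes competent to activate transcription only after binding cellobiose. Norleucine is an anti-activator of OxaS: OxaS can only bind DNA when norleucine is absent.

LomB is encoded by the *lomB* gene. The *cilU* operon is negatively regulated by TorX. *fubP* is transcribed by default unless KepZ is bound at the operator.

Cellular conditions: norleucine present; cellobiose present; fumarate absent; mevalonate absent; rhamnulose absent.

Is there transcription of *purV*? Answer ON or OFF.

OFF

Norleucine is present, so OxaS is inactive.
Required activator OxaS is absent, so *lomB* is not transcribed.
So LomB is not produced.
Rhamnulose is absent, so TorX is active.
With repressor TorX bound, *cilU* is not transcribed.
So CilU is not produced.
Required activator CilU is absent, so *morC* is not transcribed.
So MorC is not produced.
Cellobiose is present, so IrpZ is active.
Mevalonate is absent, so TorG is active.
With repressor TorG bound, *vorM* is not transcribed.
So VorM is not produced.
Required activator LomB is absent, so *purV* is not transcribed.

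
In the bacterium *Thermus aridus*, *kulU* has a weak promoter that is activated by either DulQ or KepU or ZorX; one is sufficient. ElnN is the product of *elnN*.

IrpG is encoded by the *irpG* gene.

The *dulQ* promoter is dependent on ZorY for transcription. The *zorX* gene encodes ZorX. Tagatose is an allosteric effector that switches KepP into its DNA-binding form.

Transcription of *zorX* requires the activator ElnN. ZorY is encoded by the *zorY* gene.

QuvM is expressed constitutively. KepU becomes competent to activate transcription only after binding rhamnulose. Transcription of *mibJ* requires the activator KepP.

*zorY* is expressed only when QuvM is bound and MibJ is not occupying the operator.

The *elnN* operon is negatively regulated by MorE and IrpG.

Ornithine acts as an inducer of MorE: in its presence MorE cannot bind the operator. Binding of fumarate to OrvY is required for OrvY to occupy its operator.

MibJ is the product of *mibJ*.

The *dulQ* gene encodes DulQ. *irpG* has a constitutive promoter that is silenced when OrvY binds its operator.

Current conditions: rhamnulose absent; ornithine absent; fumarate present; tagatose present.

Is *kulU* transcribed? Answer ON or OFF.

QuvM is produced constitutively and is active.
Tagatose is present, so KepP is active.
No repressor is bound and KepP is active, so *mibJ* is transcribed.
So MibJ is produced and active.
With repressor MibJ bound, *zorY* is not transcribed.
So ZorY is not produced.
Required activator ZorY is absent, so *dulQ* is not transcribed.
So DulQ is not produced.
Rhamnulose is absent, so KepU is inactive.
Ornithine is absent, so MorE is active.
Fumarate is present, so OrvY is active.
With repressor OrvY bound, *irpG* is not transcribed.
So IrpG is not produced.
With repressor MorE bound, *elnN* is not transcribed.
So ElnN is not produced.
Required activator ElnN is absent, so *zorX* is not transcribed.
So ZorX is not produced.
No activator is available at the *kulU* promoter, so *kulU* is not transcribed.

OFF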